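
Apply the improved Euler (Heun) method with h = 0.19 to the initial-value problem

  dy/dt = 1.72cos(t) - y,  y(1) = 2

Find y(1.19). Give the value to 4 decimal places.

Heun: k1 = f(t_n, y_n); k2 = f(t_n + h, y_n + h·k1); y_{n+1} = y_n + (h/2)·(k1 + k2).
t=1.000000, y=2.000000:
  k1 = f(1.000000, 2.000000) = -1.070680
  k2 = f(1.190000, 1.796571) = -1.157316
  y ← 2.000000 + (0.19/2)·(-1.070680 + (-1.157316)) = 1.788340
y(1.19) ≈ 1.7883

1.7883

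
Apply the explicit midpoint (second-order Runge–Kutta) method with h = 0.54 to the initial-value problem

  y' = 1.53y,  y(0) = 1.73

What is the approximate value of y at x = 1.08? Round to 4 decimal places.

8.1277

Midpoint: k1 = f(x_n, y_n); k2 = f(x_n + h/2, y_n + (h/2)·k1); y_{n+1} = y_n + h·k2.
x=0.000000, y=1.730000:
  k1 = f(0.000000, 1.730000) = 2.646900
  k2 = f(0.270000, 2.444663) = 3.740334
  y ← 1.730000 + 0.54·3.740334 = 3.749781
x=0.540000, y=3.749781:
  k1 = f(0.540000, 3.749781) = 5.737164
  k2 = f(0.810000, 5.298815) = 8.107187
  y ← 3.749781 + 0.54·8.107187 = 8.127661
y(1.08) ≈ 8.1277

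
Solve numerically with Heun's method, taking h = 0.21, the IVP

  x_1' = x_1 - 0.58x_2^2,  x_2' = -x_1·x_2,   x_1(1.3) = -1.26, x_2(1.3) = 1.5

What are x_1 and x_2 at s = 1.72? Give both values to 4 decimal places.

-3.2084, 3.3438

Heun on (x_1,x_2): k1 = f(s_n, state_n); k2 = f(s_n + h, state_n + h·k1); state_{n+1} = state_n + (h/2)·(k1 + k2).
1.300000: (-1.260000, 1.500000)
  k1 = (-2.565000, 1.890000)
  predictor → (-1.798650, 1.896900)
  k2 = (-3.885623, 3.411859)
  → (-1.937315, 2.056695)
1.510000: (-1.937315, 2.056695)
  k1 = (-4.390713, 3.984467)
  predictor → (-2.859365, 2.893433)
  k2 = (-7.715100, 8.273382)
  → (-3.208426, 3.343769)
(x_1(1.72), x_2(1.72)) ≈ (-3.2084, 3.3438)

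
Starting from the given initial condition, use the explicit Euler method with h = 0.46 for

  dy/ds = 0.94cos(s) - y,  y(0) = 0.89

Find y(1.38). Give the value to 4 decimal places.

0.7374

Euler: y_{n+1} = y_n + h·f(s_n, y_n).
s=0.000000, y=0.890000: f=0.050000 → y ← 0.890000 + 0.46·0.050000 = 0.913000
s=0.460000, y=0.913000: f=-0.070711 → y ← 0.913000 + 0.46·(-0.070711) = 0.880473
s=0.920000, y=0.880473: f=-0.311002 → y ← 0.880473 + 0.46·(-0.311002) = 0.737412
y(1.38) ≈ 0.7374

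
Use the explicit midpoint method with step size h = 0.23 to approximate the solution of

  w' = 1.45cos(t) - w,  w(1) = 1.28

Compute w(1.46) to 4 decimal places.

Midpoint: k1 = f(t_n, w_n); k2 = f(t_n + h/2, w_n + (h/2)·k1); w_{n+1} = w_n + h·k2.
t=1.000000, w=1.280000:
  k1 = f(1.000000, 1.280000) = -0.496562
  k2 = f(1.115000, 1.222895) = -0.584638
  w ← 1.280000 + 0.23·(-0.584638) = 1.145533
t=1.230000, w=1.145533:
  k1 = f(1.230000, 1.145533) = -0.660889
  k2 = f(1.345000, 1.069531) = -0.744901
  w ← 1.145533 + 0.23·(-0.744901) = 0.974206
w(1.46) ≈ 0.9742

0.9742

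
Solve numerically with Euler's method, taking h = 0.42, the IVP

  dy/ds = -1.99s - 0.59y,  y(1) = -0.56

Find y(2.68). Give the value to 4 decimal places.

-4.2522

Euler: y_{n+1} = y_n + h·f(s_n, y_n).
s=1.000000, y=-0.560000: f=-1.659600 → y ← -0.560000 + 0.42·(-1.659600) = -1.257032
s=1.420000, y=-1.257032: f=-2.084151 → y ← -1.257032 + 0.42·(-2.084151) = -2.132375
s=1.840000, y=-2.132375: f=-2.403498 → y ← -2.132375 + 0.42·(-2.403498) = -3.141845
s=2.260000, y=-3.141845: f=-2.643712 → y ← -3.141845 + 0.42·(-2.643712) = -4.252204
y(2.68) ≈ -4.2522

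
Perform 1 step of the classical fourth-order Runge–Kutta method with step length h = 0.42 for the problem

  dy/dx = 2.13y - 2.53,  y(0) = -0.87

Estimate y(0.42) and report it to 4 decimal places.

RK4: k1 = f(x_n, y_n); k2 = f(x_n + h/2, y_n + (h/2)·k1); k3 = f(x_n + h/2, y_n + (h/2)·k2); k4 = f(x_n + h, y_n + h·k3); y_{n+1} = y_n + (h/6)·(k1 + 2k2 + 2k3 + k4).
x=0.000000, y=-0.870000:
  k1 = f(0.000000, -0.870000) = -4.383100
  k2 = f(0.210000, -1.790451) = -6.343661
  k3 = f(0.210000, -2.202169) = -7.220619
  k4 = f(0.420000, -3.902660) = -10.842666
  y ← -0.870000 + (0.42/6)·(k1 + 2k2 + 2k3 + k4) = -3.834803
y(0.42) ≈ -3.8348

-3.8348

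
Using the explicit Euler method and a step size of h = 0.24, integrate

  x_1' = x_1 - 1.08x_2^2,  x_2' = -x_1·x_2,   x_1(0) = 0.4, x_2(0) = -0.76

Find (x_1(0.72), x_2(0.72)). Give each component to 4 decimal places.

Euler on (x_1,x_2): x_1_{n+1} = x_1_n + h·x_1', x_2_{n+1} = x_2_n + h·x_2'.
0.000000: (0.400000, -0.760000); f=(-0.223808, 0.304000) → (0.346286, -0.687040)
0.240000: (0.346286, -0.687040); f=(-0.163500, 0.237912) → (0.307046, -0.629941)
0.480000: (0.307046, -0.629941); f=(-0.121526, 0.193421) → (0.277880, -0.583520)
(x_1(0.72), x_2(0.72)) ≈ (0.2779, -0.5835)

0.2779, -0.5835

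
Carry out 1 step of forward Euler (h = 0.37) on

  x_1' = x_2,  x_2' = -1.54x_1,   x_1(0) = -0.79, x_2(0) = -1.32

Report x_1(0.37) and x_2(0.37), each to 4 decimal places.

-1.2784, -0.8699

Euler on (x_1,x_2): x_1_{n+1} = x_1_n + h·x_1', x_2_{n+1} = x_2_n + h·x_2'.
0.000000: (-0.790000, -1.320000); f=(-1.320000, 1.216600) → (-1.278400, -0.869858)
(x_1(0.37), x_2(0.37)) ≈ (-1.2784, -0.8699)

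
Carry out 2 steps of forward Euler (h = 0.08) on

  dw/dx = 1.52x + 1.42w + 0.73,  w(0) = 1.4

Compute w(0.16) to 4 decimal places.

Euler: w_{n+1} = w_n + h·f(x_n, w_n).
x=0.000000, w=1.400000: f=2.718000 → w ← 1.400000 + 0.08·2.718000 = 1.617440
x=0.080000, w=1.617440: f=3.148365 → w ← 1.617440 + 0.08·3.148365 = 1.869309
w(0.16) ≈ 1.8693

1.8693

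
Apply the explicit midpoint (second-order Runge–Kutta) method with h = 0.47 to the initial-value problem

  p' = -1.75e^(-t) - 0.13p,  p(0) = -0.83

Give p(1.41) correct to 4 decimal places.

Midpoint: k1 = f(t_n, p_n); k2 = f(t_n + h/2, p_n + (h/2)·k1); p_{n+1} = p_n + h·k2.
t=0.000000, p=-0.830000:
  k1 = f(0.000000, -0.830000) = -1.642100
  k2 = f(0.235000, -1.215893) = -1.225433
  p ← -0.830000 + 0.47·(-1.225433) = -1.405953
t=0.470000, p=-1.405953:
  k1 = f(0.470000, -1.405953) = -0.910980
  k2 = f(0.705000, -1.620034) = -0.654086
  p ← -1.405953 + 0.47·(-0.654086) = -1.713374
t=0.940000, p=-1.713374:
  k1 = f(0.940000, -1.713374) = -0.460860
  k2 = f(1.175000, -1.821676) = -0.303615
  p ← -1.713374 + 0.47·(-0.303615) = -1.856073
p(1.41) ≈ -1.8561

-1.8561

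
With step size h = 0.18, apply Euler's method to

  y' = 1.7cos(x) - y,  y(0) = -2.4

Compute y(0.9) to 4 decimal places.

Euler: y_{n+1} = y_n + h·f(x_n, y_n).
x=0.000000, y=-2.400000: f=4.100000 → y ← -2.400000 + 0.18·4.100000 = -1.662000
x=0.180000, y=-1.662000: f=3.334534 → y ← -1.662000 + 0.18·3.334534 = -1.061784
x=0.360000, y=-1.061784: f=2.652808 → y ← -1.061784 + 0.18·2.652808 = -0.584278
x=0.540000, y=-0.584278: f=2.042383 → y ← -0.584278 + 0.18·2.042383 = -0.216649
x=0.720000, y=-0.216649: f=1.494719 → y ← -0.216649 + 0.18·1.494719 = 0.052400
y(0.9) ≈ 0.0524

0.0524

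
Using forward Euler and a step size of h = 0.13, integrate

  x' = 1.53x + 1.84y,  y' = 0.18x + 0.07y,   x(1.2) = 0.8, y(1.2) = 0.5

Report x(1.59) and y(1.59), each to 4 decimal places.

Euler on (x,y): x_{n+1} = x_n + h·x', y_{n+1} = y_n + h·y'.
1.200000: (0.800000, 0.500000); f=(2.144000, 0.179000) → (1.078720, 0.523270)
1.330000: (1.078720, 0.523270); f=(2.613258, 0.230799) → (1.418444, 0.553274)
1.460000: (1.418444, 0.553274); f=(3.188242, 0.294049) → (1.832915, 0.591500)
(x(1.59), y(1.59)) ≈ (1.8329, 0.5915)

1.8329, 0.5915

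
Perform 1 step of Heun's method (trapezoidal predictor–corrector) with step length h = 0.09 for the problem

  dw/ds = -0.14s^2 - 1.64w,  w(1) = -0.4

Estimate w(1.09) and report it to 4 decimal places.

-0.3582

Heun: k1 = f(s_n, w_n); k2 = f(s_n + h, w_n + h·k1); w_{n+1} = w_n + (h/2)·(k1 + k2).
s=1.000000, w=-0.400000:
  k1 = f(1.000000, -0.400000) = 0.516000
  k2 = f(1.090000, -0.353560) = 0.413504
  w ← -0.400000 + (0.09/2)·(0.516000 + 0.413504) = -0.358172
w(1.09) ≈ -0.3582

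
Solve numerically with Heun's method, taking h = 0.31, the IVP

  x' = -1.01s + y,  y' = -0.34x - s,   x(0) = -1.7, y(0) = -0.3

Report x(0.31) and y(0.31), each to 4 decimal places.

Heun on (x,y): k1 = f(s_n, state_n); k2 = f(s_n + h, state_n + h·k1); state_{n+1} = state_n + (h/2)·(k1 + k2).
0.000000: (-1.700000, -0.300000)
  k1 = (-0.300000, 0.578000)
  predictor → (-1.793000, -0.120820)
  k2 = (-0.433920, 0.299620)
  → (-1.813758, -0.163969)
(x(0.31), y(0.31)) ≈ (-1.8138, -0.1640)

-1.8138, -0.1640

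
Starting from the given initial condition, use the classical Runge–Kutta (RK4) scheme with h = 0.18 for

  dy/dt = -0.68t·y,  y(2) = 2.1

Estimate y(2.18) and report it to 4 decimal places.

1.6260

RK4: k1 = f(t_n, y_n); k2 = f(t_n + h/2, y_n + (h/2)·k1); k3 = f(t_n + h/2, y_n + (h/2)·k2); k4 = f(t_n + h, y_n + h·k3); y_{n+1} = y_n + (h/6)·(k1 + 2k2 + 2k3 + k4).
t=2.000000, y=2.100000:
  k1 = f(2.000000, 2.100000) = -2.856000
  k2 = f(2.090000, 1.842960) = -2.619215
  k3 = f(2.090000, 1.864271) = -2.649501
  k4 = f(2.180000, 1.623090) = -2.406068
  y ← 2.100000 + (0.18/6)·(k1 + 2k2 + 2k3 + k4) = 1.626015
y(2.18) ≈ 1.6260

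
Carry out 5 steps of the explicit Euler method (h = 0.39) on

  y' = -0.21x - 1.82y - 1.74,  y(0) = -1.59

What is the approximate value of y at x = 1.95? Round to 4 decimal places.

Euler: y_{n+1} = y_n + h·f(x_n, y_n).
x=0.000000, y=-1.590000: f=1.153800 → y ← -1.590000 + 0.39·1.153800 = -1.140018
x=0.390000, y=-1.140018: f=0.252933 → y ← -1.140018 + 0.39·0.252933 = -1.041374
x=0.780000, y=-1.041374: f=-0.008499 → y ← -1.041374 + 0.39·(-0.008499) = -1.044689
x=1.170000, y=-1.044689: f=-0.084366 → y ← -1.044689 + 0.39·(-0.084366) = -1.077592
x=1.560000, y=-1.077592: f=-0.106383 → y ← -1.077592 + 0.39·(-0.106383) = -1.119081
y(1.95) ≈ -1.1191

-1.1191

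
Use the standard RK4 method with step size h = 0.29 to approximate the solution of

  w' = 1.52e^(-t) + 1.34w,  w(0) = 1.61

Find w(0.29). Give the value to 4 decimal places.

RK4: k1 = f(t_n, w_n); k2 = f(t_n + h/2, w_n + (h/2)·k1); k3 = f(t_n + h/2, w_n + (h/2)·k2); k4 = f(t_n + h, w_n + h·k3); w_{n+1} = w_n + (h/6)·(k1 + 2k2 + 2k3 + k4).
t=0.000000, w=1.610000:
  k1 = f(0.000000, 1.610000) = 3.677400
  k2 = f(0.145000, 2.143223) = 4.186753
  k3 = f(0.145000, 2.217079) = 4.285720
  k4 = f(0.290000, 2.852859) = 4.960191
  w ← 1.610000 + (0.29/6)·(k1 + 2k2 + 2k3 + k4) = 2.846489
w(0.29) ≈ 2.8465

2.8465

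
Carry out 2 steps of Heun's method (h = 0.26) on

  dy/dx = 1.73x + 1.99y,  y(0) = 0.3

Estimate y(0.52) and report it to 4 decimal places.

Heun: k1 = f(x_n, y_n); k2 = f(x_n + h, y_n + h·k1); y_{n+1} = y_n + (h/2)·(k1 + k2).
x=0.000000, y=0.300000:
  k1 = f(0.000000, 0.300000) = 0.597000
  k2 = f(0.260000, 0.455220) = 1.355688
  y ← 0.300000 + (0.26/2)·(0.597000 + 1.355688) = 0.553849
x=0.260000, y=0.553849:
  k1 = f(0.260000, 0.553849) = 1.551960
  k2 = f(0.520000, 0.957359) = 2.804745
  y ← 0.553849 + (0.26/2)·(1.551960 + 2.804745) = 1.120221
y(0.52) ≈ 1.1202

1.1202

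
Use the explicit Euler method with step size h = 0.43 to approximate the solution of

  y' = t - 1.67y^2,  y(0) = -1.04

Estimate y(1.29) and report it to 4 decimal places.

-15.1320

Euler: y_{n+1} = y_n + h·f(t_n, y_n).
t=0.000000, y=-1.040000: f=-1.806272 → y ← -1.040000 + 0.43·(-1.806272) = -1.816697
t=0.430000, y=-1.816697: f=-5.081648 → y ← -1.816697 + 0.43·(-5.081648) = -4.001805
t=0.860000, y=-4.001805: f=-25.884127 → y ← -4.001805 + 0.43·(-25.884127) = -15.131980
y(1.29) ≈ -15.1320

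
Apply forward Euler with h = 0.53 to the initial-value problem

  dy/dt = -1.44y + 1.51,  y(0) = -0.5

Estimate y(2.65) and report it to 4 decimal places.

1.0475

Euler: y_{n+1} = y_n + h·f(t_n, y_n).
t=0.000000, y=-0.500000: f=2.230000 → y ← -0.500000 + 0.53·2.230000 = 0.681900
t=0.530000, y=0.681900: f=0.528064 → y ← 0.681900 + 0.53·0.528064 = 0.961774
t=1.060000, y=0.961774: f=0.125046 → y ← 0.961774 + 0.53·0.125046 = 1.028048
t=1.590000, y=1.028048: f=0.029611 → y ← 1.028048 + 0.53·0.029611 = 1.043742
t=2.120000, y=1.043742: f=0.007012 → y ← 1.043742 + 0.53·0.007012 = 1.047458
y(2.65) ≈ 1.0475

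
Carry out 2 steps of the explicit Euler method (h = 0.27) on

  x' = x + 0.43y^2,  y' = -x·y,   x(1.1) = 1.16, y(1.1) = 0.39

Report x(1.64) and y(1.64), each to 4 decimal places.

1.9017, 0.1600

Euler on (x,y): x_{n+1} = x_n + h·x', y_{n+1} = y_n + h·y'.
1.100000: (1.160000, 0.390000); f=(1.225403, -0.452400) → (1.490859, 0.267852)
1.370000: (1.490859, 0.267852); f=(1.521709, -0.399330) → (1.901720, 0.160033)
(x(1.64), y(1.64)) ≈ (1.9017, 0.1600)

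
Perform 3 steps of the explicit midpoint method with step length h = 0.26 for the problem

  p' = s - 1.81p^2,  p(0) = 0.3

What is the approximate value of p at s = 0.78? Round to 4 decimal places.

Midpoint: k1 = f(s_n, p_n); k2 = f(s_n + h/2, p_n + (h/2)·k1); p_{n+1} = p_n + h·k2.
s=0.000000, p=0.300000:
  k1 = f(0.000000, 0.300000) = -0.162900
  k2 = f(0.130000, 0.278823) = -0.010714
  p ← 0.300000 + 0.26·(-0.010714) = 0.297214
s=0.260000, p=0.297214:
  k1 = f(0.260000, 0.297214) = 0.100111
  k2 = f(0.390000, 0.310229) = 0.215802
  p ← 0.297214 + 0.26·0.215802 = 0.353323
s=0.520000, p=0.353323:
  k1 = f(0.520000, 0.353323) = 0.294045
  k2 = f(0.650000, 0.391549) = 0.372508
  p ← 0.353323 + 0.26·0.372508 = 0.450175
p(0.78) ≈ 0.4502

0.4502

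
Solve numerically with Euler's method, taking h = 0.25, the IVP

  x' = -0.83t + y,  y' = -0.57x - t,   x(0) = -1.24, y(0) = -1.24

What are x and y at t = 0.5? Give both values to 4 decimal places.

-1.8677, -0.9049

Euler on (x,y): x_{n+1} = x_n + h·x', y_{n+1} = y_n + h·y'.
0.000000: (-1.240000, -1.240000); f=(-1.240000, 0.706800) → (-1.550000, -1.063300)
0.250000: (-1.550000, -1.063300); f=(-1.270800, 0.633500) → (-1.867700, -0.904925)
(x(0.5), y(0.5)) ≈ (-1.8677, -0.9049)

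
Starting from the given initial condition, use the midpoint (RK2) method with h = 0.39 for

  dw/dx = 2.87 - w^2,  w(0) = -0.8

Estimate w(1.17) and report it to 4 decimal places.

Midpoint: k1 = f(x_n, w_n); k2 = f(x_n + h/2, w_n + (h/2)·k1); w_{n+1} = w_n + h·k2.
x=0.000000, w=-0.800000:
  k1 = f(0.000000, -0.800000) = 2.230000
  k2 = f(0.195000, -0.365150) = 2.736665
  w ← -0.800000 + 0.39·2.736665 = 0.267300
x=0.390000, w=0.267300:
  k1 = f(0.390000, 0.267300) = 2.798551
  k2 = f(0.585000, 0.813017) = 2.209003
  w ← 0.267300 + 0.39·2.209003 = 1.128811
x=0.780000, w=1.128811:
  k1 = f(0.780000, 1.128811) = 1.595786
  k2 = f(0.975000, 1.439989) = 0.796431
  w ← 1.128811 + 0.39·0.796431 = 1.439419
w(1.17) ≈ 1.4394

1.4394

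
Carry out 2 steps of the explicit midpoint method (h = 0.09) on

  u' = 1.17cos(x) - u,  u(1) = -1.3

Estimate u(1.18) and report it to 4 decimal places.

Midpoint: k1 = f(x_n, u_n); k2 = f(x_n + h/2, u_n + (h/2)·k1); u_{n+1} = u_n + h·k2.
x=1.000000, u=-1.300000:
  k1 = f(1.000000, -1.300000) = 1.932154
  k2 = f(1.045000, -1.213053) = 1.800278
  u ← -1.300000 + 0.09·1.800278 = -1.137975
x=1.090000, u=-1.137975:
  k1 = f(1.090000, -1.137975) = 1.679083
  k2 = f(1.135000, -1.062416) = 1.556311
  u ← -1.137975 + 0.09·1.556311 = -0.997907
u(1.18) ≈ -0.9979

-0.9979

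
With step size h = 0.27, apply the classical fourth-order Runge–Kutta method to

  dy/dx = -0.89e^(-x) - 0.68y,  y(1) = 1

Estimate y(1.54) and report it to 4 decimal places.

0.5802

RK4: k1 = f(x_n, y_n); k2 = f(x_n + h/2, y_n + (h/2)·k1); k3 = f(x_n + h/2, y_n + (h/2)·k2); k4 = f(x_n + h, y_n + h·k3); y_{n+1} = y_n + (h/6)·(k1 + 2k2 + 2k3 + k4).
x=1.000000, y=1.000000:
  k1 = f(1.000000, 1.000000) = -1.007413
  k2 = f(1.135000, 0.863999) = -0.873585
  k3 = f(1.135000, 0.882066) = -0.885871
  k4 = f(1.270000, 0.760815) = -0.767294
  y ← 1.000000 + (0.27/6)·(k1 + 2k2 + 2k3 + k4) = 0.761787
x=1.270000, y=0.761787:
  k1 = f(1.270000, 0.761787) = -0.767955
  k2 = f(1.405000, 0.658113) = -0.665894
  k3 = f(1.405000, 0.671892) = -0.675263
  k4 = f(1.540000, 0.579466) = -0.584836
  y ← 0.761787 + (0.27/6)·(k1 + 2k2 + 2k3 + k4) = 0.580207
y(1.54) ≈ 0.5802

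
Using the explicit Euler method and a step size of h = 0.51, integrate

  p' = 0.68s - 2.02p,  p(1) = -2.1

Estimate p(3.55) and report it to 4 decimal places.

1.0284

Euler: p_{n+1} = p_n + h·f(s_n, p_n).
s=1.000000, p=-2.100000: f=4.922000 → p ← -2.100000 + 0.51·4.922000 = 0.410220
s=1.510000, p=0.410220: f=0.198156 → p ← 0.410220 + 0.51·0.198156 = 0.511279
s=2.020000, p=0.511279: f=0.340816 → p ← 0.511279 + 0.51·0.340816 = 0.685095
s=2.530000, p=0.685095: f=0.336507 → p ← 0.685095 + 0.51·0.336507 = 0.856714
s=3.040000, p=0.856714: f=0.336637 → p ← 0.856714 + 0.51·0.336637 = 1.028399
p(3.55) ≈ 1.0284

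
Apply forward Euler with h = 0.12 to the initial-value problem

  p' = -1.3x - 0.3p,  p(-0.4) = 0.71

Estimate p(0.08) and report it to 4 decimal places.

Euler: p_{n+1} = p_n + h·f(x_n, p_n).
x=-0.400000, p=0.710000: f=0.307000 → p ← 0.710000 + 0.12·0.307000 = 0.746840
x=-0.280000, p=0.746840: f=0.139948 → p ← 0.746840 + 0.12·0.139948 = 0.763634
x=-0.160000, p=0.763634: f=-0.021090 → p ← 0.763634 + 0.12·(-0.021090) = 0.761103
x=-0.040000, p=0.761103: f=-0.176331 → p ← 0.761103 + 0.12·(-0.176331) = 0.739943
p(0.08) ≈ 0.7399

0.7399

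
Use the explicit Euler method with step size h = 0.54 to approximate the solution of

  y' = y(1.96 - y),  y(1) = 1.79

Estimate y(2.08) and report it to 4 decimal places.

Euler: y_{n+1} = y_n + h·f(t_n, y_n).
t=1.000000, y=1.790000: f=0.304300 → y ← 1.790000 + 0.54·0.304300 = 1.954322
t=1.540000, y=1.954322: f=0.011097 → y ← 1.954322 + 0.54·0.011097 = 1.960314
y(2.08) ≈ 1.9603

1.9603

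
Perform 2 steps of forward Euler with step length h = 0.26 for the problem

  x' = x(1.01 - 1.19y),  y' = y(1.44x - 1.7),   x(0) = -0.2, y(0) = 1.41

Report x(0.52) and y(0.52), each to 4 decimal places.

Euler on (x,y): x_{n+1} = x_n + h·x', y_{n+1} = y_n + h·y'.
0.000000: (-0.200000, 1.410000); f=(0.133580, -2.803080) → (-0.165269, 0.681199)
0.260000: (-0.165269, 0.681199); f=(-0.032950, -1.320156) → (-0.173836, 0.337959)
(x(0.52), y(0.52)) ≈ (-0.1738, 0.3380)

-0.1738, 0.3380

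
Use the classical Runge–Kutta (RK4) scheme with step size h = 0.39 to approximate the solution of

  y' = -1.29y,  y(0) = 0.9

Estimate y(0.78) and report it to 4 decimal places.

RK4: k1 = f(x_n, y_n); k2 = f(x_n + h/2, y_n + (h/2)·k1); k3 = f(x_n + h/2, y_n + (h/2)·k2); k4 = f(x_n + h, y_n + h·k3); y_{n+1} = y_n + (h/6)·(k1 + 2k2 + 2k3 + k4).
x=0.000000, y=0.900000:
  k1 = f(0.000000, 0.900000) = -1.161000
  k2 = f(0.195000, 0.673605) = -0.868950
  k3 = f(0.195000, 0.730555) = -0.942416
  k4 = f(0.390000, 0.532458) = -0.686871
  y ← 0.900000 + (0.39/6)·(k1 + 2k2 + 2k3 + k4) = 0.544411
x=0.390000, y=0.544411:
  k1 = f(0.390000, 0.544411) = -0.702290
  k2 = f(0.585000, 0.407464) = -0.525629
  k3 = f(0.585000, 0.441913) = -0.570068
  k4 = f(0.780000, 0.322084) = -0.415489
  y ← 0.544411 + (0.39/6)·(k1 + 2k2 + 2k3 + k4) = 0.329315
y(0.78) ≈ 0.3293

0.3293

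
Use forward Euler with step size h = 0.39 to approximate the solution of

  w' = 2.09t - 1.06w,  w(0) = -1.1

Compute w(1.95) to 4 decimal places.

Euler: w_{n+1} = w_n + h·f(t_n, w_n).
t=0.000000, w=-1.100000: f=1.166000 → w ← -1.100000 + 0.39·1.166000 = -0.645260
t=0.390000, w=-0.645260: f=1.499076 → w ← -0.645260 + 0.39·1.499076 = -0.060621
t=0.780000, w=-0.060621: f=1.694458 → w ← -0.060621 + 0.39·1.694458 = 0.600218
t=1.170000, w=0.600218: f=1.809069 → w ← 0.600218 + 0.39·1.809069 = 1.305755
t=1.560000, w=1.305755: f=1.876300 → w ← 1.305755 + 0.39·1.876300 = 2.037512
w(1.95) ≈ 2.0375

2.0375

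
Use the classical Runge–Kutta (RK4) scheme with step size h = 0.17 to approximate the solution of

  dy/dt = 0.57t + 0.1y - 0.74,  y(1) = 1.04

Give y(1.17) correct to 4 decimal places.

RK4: k1 = f(t_n, y_n); k2 = f(t_n + h/2, y_n + (h/2)·k1); k3 = f(t_n + h/2, y_n + (h/2)·k2); k4 = f(t_n + h, y_n + h·k3); y_{n+1} = y_n + (h/6)·(k1 + 2k2 + 2k3 + k4).
t=1.000000, y=1.040000:
  k1 = f(1.000000, 1.040000) = -0.066000
  k2 = f(1.085000, 1.034390) = -0.018111
  k3 = f(1.085000, 1.038461) = -0.017704
  k4 = f(1.170000, 1.036990) = 0.030599
  y ← 1.040000 + (0.17/6)·(k1 + 2k2 + 2k3 + k4) = 1.036967
y(1.17) ≈ 1.0370

1.0370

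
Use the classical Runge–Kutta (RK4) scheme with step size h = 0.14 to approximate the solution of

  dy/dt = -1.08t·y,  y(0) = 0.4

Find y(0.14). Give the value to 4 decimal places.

0.3958

RK4: k1 = f(t_n, y_n); k2 = f(t_n + h/2, y_n + (h/2)·k1); k3 = f(t_n + h/2, y_n + (h/2)·k2); k4 = f(t_n + h, y_n + h·k3); y_{n+1} = y_n + (h/6)·(k1 + 2k2 + 2k3 + k4).
t=0.000000, y=0.400000:
  k1 = f(0.000000, 0.400000) = 0.000000
  k2 = f(0.070000, 0.400000) = -0.030240
  k3 = f(0.070000, 0.397883) = -0.030080
  k4 = f(0.140000, 0.395789) = -0.059843
  y ← 0.400000 + (0.14/6)·(k1 + 2k2 + 2k3 + k4) = 0.395789
y(0.14) ≈ 0.3958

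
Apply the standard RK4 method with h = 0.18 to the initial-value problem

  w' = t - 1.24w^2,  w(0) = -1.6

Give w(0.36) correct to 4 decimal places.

RK4: k1 = f(t_n, w_n); k2 = f(t_n + h/2, w_n + (h/2)·k1); k3 = f(t_n + h/2, w_n + (h/2)·k2); k4 = f(t_n + h, w_n + h·k3); w_{n+1} = w_n + (h/6)·(k1 + 2k2 + 2k3 + k4).
t=0.000000, w=-1.600000:
  k1 = f(0.000000, -1.600000) = -3.174400
  k2 = f(0.090000, -1.885696) = -4.319253
  k3 = f(0.090000, -1.988733) = -4.814272
  k4 = f(0.180000, -2.466569) = -7.364114
  w ← -1.600000 + (0.18/6)·(k1 + 2k2 + 2k3 + k4) = -2.464167
t=0.180000, w=-2.464167:
  k1 = f(0.180000, -2.464167) = -7.349427
  k2 = f(0.270000, -3.125615) = -11.844145
  k3 = f(0.270000, -3.530140) = -15.182741
  k4 = f(0.360000, -5.197060) = -33.131701
  w ← -2.464167 + (0.18/6)·(k1 + 2k2 + 2k3 + k4) = -5.300214
w(0.36) ≈ -5.3002

-5.3002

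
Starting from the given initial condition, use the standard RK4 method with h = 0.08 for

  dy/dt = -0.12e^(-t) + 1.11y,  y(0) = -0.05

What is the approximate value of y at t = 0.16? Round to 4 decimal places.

-0.0792

RK4: k1 = f(t_n, y_n); k2 = f(t_n + h/2, y_n + (h/2)·k1); k3 = f(t_n + h/2, y_n + (h/2)·k2); k4 = f(t_n + h, y_n + h·k3); y_{n+1} = y_n + (h/6)·(k1 + 2k2 + 2k3 + k4).
t=0.000000, y=-0.050000:
  k1 = f(0.000000, -0.050000) = -0.175500
  k2 = f(0.040000, -0.057020) = -0.178587
  k3 = f(0.040000, -0.057143) = -0.178724
  k4 = f(0.080000, -0.064298) = -0.182145
  y ← -0.050000 + (0.08/6)·(k1 + 2k2 + 2k3 + k4) = -0.064297
t=0.080000, y=-0.064297:
  k1 = f(0.080000, -0.064297) = -0.182144
  k2 = f(0.120000, -0.071583) = -0.185887
  k3 = f(0.120000, -0.071732) = -0.186053
  k4 = f(0.160000, -0.079181) = -0.190148
  y ← -0.064297 + (0.08/6)·(k1 + 2k2 + 2k3 + k4) = -0.079179
y(0.16) ≈ -0.0792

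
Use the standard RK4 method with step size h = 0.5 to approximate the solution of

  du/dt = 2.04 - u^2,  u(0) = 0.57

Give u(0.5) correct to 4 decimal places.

RK4: k1 = f(t_n, u_n); k2 = f(t_n + h/2, u_n + (h/2)·k1); k3 = f(t_n + h/2, u_n + (h/2)·k2); k4 = f(t_n + h, u_n + h·k3); u_{n+1} = u_n + (h/6)·(k1 + 2k2 + 2k3 + k4).
t=0.000000, u=0.570000:
  k1 = f(0.000000, 0.570000) = 1.715100
  k2 = f(0.250000, 0.998775) = 1.042448
  k3 = f(0.250000, 0.830612) = 1.350083
  k4 = f(0.500000, 1.245042) = 0.489871
  u ← 0.570000 + (0.5/6)·(k1 + 2k2 + 2k3 + k4) = 1.152503
u(0.5) ≈ 1.1525

1.1525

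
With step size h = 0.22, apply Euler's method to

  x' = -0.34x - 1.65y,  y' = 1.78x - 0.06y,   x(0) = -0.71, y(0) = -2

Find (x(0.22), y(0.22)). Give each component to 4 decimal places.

Euler on (x,y): x_{n+1} = x_n + h·x', y_{n+1} = y_n + h·y'.
0.000000: (-0.710000, -2.000000); f=(3.541400, -1.143800) → (0.069108, -2.251636)
(x(0.22), y(0.22)) ≈ (0.0691, -2.2516)

0.0691, -2.2516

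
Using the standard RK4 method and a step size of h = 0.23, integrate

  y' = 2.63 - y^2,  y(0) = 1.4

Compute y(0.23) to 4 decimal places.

RK4: k1 = f(s_n, y_n); k2 = f(s_n + h/2, y_n + (h/2)·k1); k3 = f(s_n + h/2, y_n + (h/2)·k2); k4 = f(s_n + h, y_n + h·k3); y_{n+1} = y_n + (h/6)·(k1 + 2k2 + 2k3 + k4).
s=0.000000, y=1.400000:
  k1 = f(0.000000, 1.400000) = 0.670000
  k2 = f(0.115000, 1.477050) = 0.448323
  k3 = f(0.115000, 1.451557) = 0.522982
  k4 = f(0.230000, 1.520286) = 0.318731
  y ← 1.400000 + (0.23/6)·(k1 + 2k2 + 2k3 + k4) = 1.512368
y(0.23) ≈ 1.5124

1.5124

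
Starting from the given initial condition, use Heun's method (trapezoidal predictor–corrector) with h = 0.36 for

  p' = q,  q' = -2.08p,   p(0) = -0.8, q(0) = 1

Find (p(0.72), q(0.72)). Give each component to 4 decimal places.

Heun on (p,q): k1 = f(s_n, state_n); k2 = f(s_n + h, state_n + h·k1); state_{n+1} = state_n + (h/2)·(k1 + k2).
0.000000: (-0.800000, 1.000000)
  k1 = (1.000000, 1.664000)
  predictor → (-0.440000, 1.599040)
  k2 = (1.599040, 0.915200)
  → (-0.332173, 1.464256)
0.360000: (-0.332173, 1.464256)
  k1 = (1.464256, 0.690919)
  predictor → (0.194959, 1.712987)
  k2 = (1.712987, -0.405515)
  → (0.239731, 1.515629)
(p(0.72), q(0.72)) ≈ (0.2397, 1.5156)

0.2397, 1.5156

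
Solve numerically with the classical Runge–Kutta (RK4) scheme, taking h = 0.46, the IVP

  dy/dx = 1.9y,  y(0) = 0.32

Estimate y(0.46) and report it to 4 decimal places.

0.7653

RK4: k1 = f(x_n, y_n); k2 = f(x_n + h/2, y_n + (h/2)·k1); k3 = f(x_n + h/2, y_n + (h/2)·k2); k4 = f(x_n + h, y_n + h·k3); y_{n+1} = y_n + (h/6)·(k1 + 2k2 + 2k3 + k4).
x=0.000000, y=0.320000:
  k1 = f(0.000000, 0.320000) = 0.608000
  k2 = f(0.230000, 0.459840) = 0.873696
  k3 = f(0.230000, 0.520950) = 0.989805
  k4 = f(0.460000, 0.775310) = 1.473090
  y ← 0.320000 + (0.46/6)·(k1 + 2k2 + 2k3 + k4) = 0.765287
y(0.46) ≈ 0.7653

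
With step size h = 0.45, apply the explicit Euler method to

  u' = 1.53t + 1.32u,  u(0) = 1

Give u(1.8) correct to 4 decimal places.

Euler: u_{n+1} = u_n + h·f(t_n, u_n).
t=0.000000, u=1.000000: f=1.320000 → u ← 1.000000 + 0.45·1.320000 = 1.594000
t=0.450000, u=1.594000: f=2.792580 → u ← 1.594000 + 0.45·2.792580 = 2.850661
t=0.900000, u=2.850661: f=5.139873 → u ← 2.850661 + 0.45·5.139873 = 5.163604
t=1.350000, u=5.163604: f=8.881457 → u ← 5.163604 + 0.45·8.881457 = 9.160259
u(1.8) ≈ 9.1603

9.1603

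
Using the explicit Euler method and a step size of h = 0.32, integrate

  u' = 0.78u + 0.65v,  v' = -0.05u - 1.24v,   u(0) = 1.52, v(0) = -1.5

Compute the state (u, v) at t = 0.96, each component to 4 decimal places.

2.1154, -0.3820

Euler on (u,v): u_{n+1} = u_n + h·u', v_{n+1} = v_n + h·v'.
0.000000: (1.520000, -1.500000); f=(0.210600, 1.784000) → (1.587392, -0.929120)
0.320000: (1.587392, -0.929120); f=(0.634238, 1.072739) → (1.790348, -0.585843)
0.640000: (1.790348, -0.585843); f=(1.015673, 0.636928) → (2.115364, -0.382026)
(u(0.96), v(0.96)) ≈ (2.1154, -0.3820)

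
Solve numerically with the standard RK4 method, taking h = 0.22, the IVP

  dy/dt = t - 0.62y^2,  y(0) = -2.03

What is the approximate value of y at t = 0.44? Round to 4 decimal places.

-4.3449

RK4: k1 = f(t_n, y_n); k2 = f(t_n + h/2, y_n + (h/2)·k1); k3 = f(t_n + h/2, y_n + (h/2)·k2); k4 = f(t_n + h, y_n + h·k3); y_{n+1} = y_n + (h/6)·(k1 + 2k2 + 2k3 + k4).
t=0.000000, y=-2.030000:
  k1 = f(0.000000, -2.030000) = -2.554958
  k2 = f(0.110000, -2.311045) = -3.201377
  k3 = f(0.110000, -2.382151) = -3.408280
  k4 = f(0.220000, -2.779822) = -4.570993
  y ← -2.030000 + (0.22/6)·(k1 + 2k2 + 2k3 + k4) = -2.775993
t=0.220000, y=-2.775993:
  k1 = f(0.220000, -2.775993) = -4.557805
  k2 = f(0.330000, -3.277352) = -6.329441
  k3 = f(0.330000, -3.472232) = -7.144963
  k4 = f(0.440000, -4.347885) = -11.280544
  y ← -2.775993 + (0.22/6)·(k1 + 2k2 + 2k3 + k4) = -4.344856
y(0.44) ≈ -4.3449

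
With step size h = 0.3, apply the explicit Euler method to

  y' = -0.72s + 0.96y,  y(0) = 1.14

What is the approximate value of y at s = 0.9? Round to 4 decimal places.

2.2228

Euler: y_{n+1} = y_n + h·f(s_n, y_n).
s=0.000000, y=1.140000: f=1.094400 → y ← 1.140000 + 0.3·1.094400 = 1.468320
s=0.300000, y=1.468320: f=1.193587 → y ← 1.468320 + 0.3·1.193587 = 1.826396
s=0.600000, y=1.826396: f=1.321340 → y ← 1.826396 + 0.3·1.321340 = 2.222798
y(0.9) ≈ 2.2228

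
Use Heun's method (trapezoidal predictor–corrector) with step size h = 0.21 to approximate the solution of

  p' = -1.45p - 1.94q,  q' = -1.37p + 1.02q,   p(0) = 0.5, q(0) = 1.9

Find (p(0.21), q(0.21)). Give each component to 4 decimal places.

-0.3389, 2.3246

Heun on (p,q): k1 = f(t_n, state_n); k2 = f(t_n + h, state_n + h·k1); state_{n+1} = state_n + (h/2)·(k1 + k2).
0.000000: (0.500000, 1.900000)
  k1 = (-4.411000, 1.253000)
  predictor → (-0.426310, 2.163130)
  k2 = (-3.578323, 2.790437)
  → (-0.338879, 2.324561)
(p(0.21), q(0.21)) ≈ (-0.3389, 2.3246)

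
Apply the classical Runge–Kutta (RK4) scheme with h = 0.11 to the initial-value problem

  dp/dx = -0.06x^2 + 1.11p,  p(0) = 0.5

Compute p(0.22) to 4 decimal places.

RK4: k1 = f(x_n, p_n); k2 = f(x_n + h/2, p_n + (h/2)·k1); k3 = f(x_n + h/2, p_n + (h/2)·k2); k4 = f(x_n + h, p_n + h·k3); p_{n+1} = p_n + (h/6)·(k1 + 2k2 + 2k3 + k4).
x=0.000000, p=0.500000:
  k1 = f(0.000000, 0.500000) = 0.555000
  k2 = f(0.055000, 0.530525) = 0.588701
  k3 = f(0.055000, 0.532379) = 0.590759
  k4 = f(0.110000, 0.564983) = 0.626406
  p ← 0.500000 + (0.11/6)·(k1 + 2k2 + 2k3 + k4) = 0.564906
x=0.110000, p=0.564906:
  k1 = f(0.110000, 0.564906) = 0.626320
  k2 = f(0.165000, 0.599354) = 0.663649
  k3 = f(0.165000, 0.601407) = 0.665928
  k4 = f(0.220000, 0.638158) = 0.705451
  p ← 0.564906 + (0.11/6)·(k1 + 2k2 + 2k3 + k4) = 0.638073
p(0.22) ≈ 0.6381

0.6381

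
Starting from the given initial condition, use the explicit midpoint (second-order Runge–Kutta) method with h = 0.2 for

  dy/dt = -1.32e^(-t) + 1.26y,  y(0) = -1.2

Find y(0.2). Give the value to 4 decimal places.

Midpoint: k1 = f(t_n, y_n); k2 = f(t_n + h/2, y_n + (h/2)·k1); y_{n+1} = y_n + h·k2.
t=0.000000, y=-1.200000:
  k1 = f(0.000000, -1.200000) = -2.832000
  k2 = f(0.100000, -1.483200) = -3.063217
  y ← -1.200000 + 0.2·(-3.063217) = -1.812643
y(0.2) ≈ -1.8126

-1.8126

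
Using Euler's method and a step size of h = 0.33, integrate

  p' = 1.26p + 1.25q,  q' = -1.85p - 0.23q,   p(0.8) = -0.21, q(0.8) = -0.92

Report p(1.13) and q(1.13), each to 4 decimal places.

Euler on (p,q): p_{n+1} = p_n + h·p', q_{n+1} = q_n + h·q'.
0.800000: (-0.210000, -0.920000); f=(-1.414600, 0.600100) → (-0.676818, -0.721967)
(p(1.13), q(1.13)) ≈ (-0.6768, -0.7220)

-0.6768, -0.7220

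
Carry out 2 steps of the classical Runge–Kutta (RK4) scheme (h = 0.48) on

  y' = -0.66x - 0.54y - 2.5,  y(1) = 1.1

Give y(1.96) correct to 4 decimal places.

RK4: k1 = f(x_n, y_n); k2 = f(x_n + h/2, y_n + (h/2)·k1); k3 = f(x_n + h/2, y_n + (h/2)·k2); k4 = f(x_n + h, y_n + h·k3); y_{n+1} = y_n + (h/6)·(k1 + 2k2 + 2k3 + k4).
x=1.000000, y=1.100000:
  k1 = f(1.000000, 1.100000) = -3.754000
  k2 = f(1.240000, 0.199040) = -3.425882
  k3 = f(1.240000, 0.277788) = -3.468406
  k4 = f(1.480000, -0.564835) = -3.171789
  y ← 1.100000 + (0.48/6)·(k1 + 2k2 + 2k3 + k4) = -0.557149
x=1.480000, y=-0.557149:
  k1 = f(1.480000, -0.557149) = -3.175939
  k2 = f(1.720000, -1.319375) = -2.922738
  k3 = f(1.720000, -1.258606) = -2.955553
  k4 = f(1.960000, -1.975814) = -2.726660
  y ← -0.557149 + (0.48/6)·(k1 + 2k2 + 2k3 + k4) = -1.969884
y(1.96) ≈ -1.9699

-1.9699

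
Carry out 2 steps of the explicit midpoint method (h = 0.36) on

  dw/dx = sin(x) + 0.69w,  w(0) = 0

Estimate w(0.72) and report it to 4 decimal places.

0.2833

Midpoint: k1 = f(x_n, w_n); k2 = f(x_n + h/2, w_n + (h/2)·k1); w_{n+1} = w_n + h·k2.
x=0.000000, w=0.000000:
  k1 = f(0.000000, 0.000000) = 0.000000
  k2 = f(0.180000, 0.000000) = 0.179030
  w ← 0.000000 + 0.36·0.179030 = 0.064451
x=0.360000, w=0.064451:
  k1 = f(0.360000, 0.064451) = 0.396745
  k2 = f(0.540000, 0.135865) = 0.607883
  w ← 0.064451 + 0.36·0.607883 = 0.283288
w(0.72) ≈ 0.2833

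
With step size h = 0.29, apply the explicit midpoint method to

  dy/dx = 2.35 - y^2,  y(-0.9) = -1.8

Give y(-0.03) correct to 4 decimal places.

-9.3030

Midpoint: k1 = f(x_n, y_n); k2 = f(x_n + h/2, y_n + (h/2)·k1); y_{n+1} = y_n + h·k2.
x=-0.900000, y=-1.800000:
  k1 = f(-0.900000, -1.800000) = -0.890000
  k2 = f(-0.755000, -1.929050) = -1.371234
  y ← -1.800000 + 0.29·(-1.371234) = -2.197658
x=-0.610000, y=-2.197658:
  k1 = f(-0.610000, -2.197658) = -2.479700
  k2 = f(-0.465000, -2.557214) = -4.189345
  y ← -2.197658 + 0.29·(-4.189345) = -3.412568
x=-0.320000, y=-3.412568:
  k1 = f(-0.320000, -3.412568) = -9.295620
  k2 = f(-0.175000, -4.760433) = -20.311720
  y ← -3.412568 + 0.29·(-20.311720) = -9.302967
y(-0.03) ≈ -9.3030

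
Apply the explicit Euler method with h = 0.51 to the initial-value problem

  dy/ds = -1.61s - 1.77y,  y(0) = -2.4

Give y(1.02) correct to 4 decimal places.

Euler: y_{n+1} = y_n + h·f(s_n, y_n).
s=0.000000, y=-2.400000: f=4.248000 → y ← -2.400000 + 0.51·4.248000 = -0.233520
s=0.510000, y=-0.233520: f=-0.407770 → y ← -0.233520 + 0.51·(-0.407770) = -0.441482
y(1.02) ≈ -0.4415

-0.4415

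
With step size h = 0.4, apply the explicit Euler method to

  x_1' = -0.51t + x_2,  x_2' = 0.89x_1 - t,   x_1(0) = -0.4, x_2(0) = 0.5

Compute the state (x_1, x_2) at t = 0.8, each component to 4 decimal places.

-0.1386, 0.1264

Euler on (x_1,x_2): x_1_{n+1} = x_1_n + h·x_1', x_2_{n+1} = x_2_n + h·x_2'.
0.000000: (-0.400000, 0.500000); f=(0.500000, -0.356000) → (-0.200000, 0.357600)
0.400000: (-0.200000, 0.357600); f=(0.153600, -0.578000) → (-0.138560, 0.126400)
(x_1(0.8), x_2(0.8)) ≈ (-0.1386, 0.1264)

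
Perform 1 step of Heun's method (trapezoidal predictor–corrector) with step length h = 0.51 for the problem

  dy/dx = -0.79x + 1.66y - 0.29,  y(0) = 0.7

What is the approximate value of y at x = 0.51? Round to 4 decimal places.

1.2302

Heun: k1 = f(x_n, y_n); k2 = f(x_n + h, y_n + h·k1); y_{n+1} = y_n + (h/2)·(k1 + k2).
x=0.000000, y=0.700000:
  k1 = f(0.000000, 0.700000) = 0.872000
  k2 = f(0.510000, 1.144720) = 1.207335
  y ← 0.700000 + (0.51/2)·(0.872000 + 1.207335) = 1.230230
y(0.51) ≈ 1.2302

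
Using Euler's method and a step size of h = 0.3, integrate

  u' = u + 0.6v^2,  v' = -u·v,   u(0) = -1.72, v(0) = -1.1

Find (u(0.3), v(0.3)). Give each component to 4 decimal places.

-2.0182, -1.6676

Euler on (u,v): u_{n+1} = u_n + h·u', v_{n+1} = v_n + h·v'.
0.000000: (-1.720000, -1.100000); f=(-0.994000, -1.892000) → (-2.018200, -1.667600)
(u(0.3), v(0.3)) ≈ (-2.0182, -1.6676)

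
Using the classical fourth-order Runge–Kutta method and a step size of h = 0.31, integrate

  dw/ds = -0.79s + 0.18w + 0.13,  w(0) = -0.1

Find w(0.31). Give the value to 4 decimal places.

RK4: k1 = f(s_n, w_n); k2 = f(s_n + h/2, w_n + (h/2)·k1); k3 = f(s_n + h/2, w_n + (h/2)·k2); k4 = f(s_n + h, w_n + h·k3); w_{n+1} = w_n + (h/6)·(k1 + 2k2 + 2k3 + k4).
s=0.000000, w=-0.100000:
  k1 = f(0.000000, -0.100000) = 0.112000
  k2 = f(0.155000, -0.082640) = -0.007325
  k3 = f(0.155000, -0.101135) = -0.010654
  k4 = f(0.310000, -0.103303) = -0.133495
  w ← -0.100000 + (0.31/6)·(k1 + 2k2 + 2k3 + k4) = -0.102968
w(0.31) ≈ -0.1030

-0.1030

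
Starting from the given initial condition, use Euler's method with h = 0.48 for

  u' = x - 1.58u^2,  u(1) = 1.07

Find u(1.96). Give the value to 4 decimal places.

1.0397

Euler: u_{n+1} = u_n + h·f(x_n, u_n).
x=1.000000, u=1.070000: f=-0.808942 → u ← 1.070000 + 0.48·(-0.808942) = 0.681708
x=1.480000, u=0.681708: f=0.745734 → u ← 0.681708 + 0.48·0.745734 = 1.039660
u(1.96) ≈ 1.0397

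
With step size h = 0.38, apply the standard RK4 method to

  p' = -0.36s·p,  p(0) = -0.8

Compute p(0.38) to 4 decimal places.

RK4: k1 = f(s_n, p_n); k2 = f(s_n + h/2, p_n + (h/2)·k1); k3 = f(s_n + h/2, p_n + (h/2)·k2); k4 = f(s_n + h, p_n + h·k3); p_{n+1} = p_n + (h/6)·(k1 + 2k2 + 2k3 + k4).
s=0.000000, p=-0.800000:
  k1 = f(0.000000, -0.800000) = 0.000000
  k2 = f(0.190000, -0.800000) = 0.054720
  k3 = f(0.190000, -0.789603) = 0.054009
  k4 = f(0.380000, -0.779477) = 0.106632
  p ← -0.800000 + (0.38/6)·(k1 + 2k2 + 2k3 + k4) = -0.779474
p(0.38) ≈ -0.7795

-0.7795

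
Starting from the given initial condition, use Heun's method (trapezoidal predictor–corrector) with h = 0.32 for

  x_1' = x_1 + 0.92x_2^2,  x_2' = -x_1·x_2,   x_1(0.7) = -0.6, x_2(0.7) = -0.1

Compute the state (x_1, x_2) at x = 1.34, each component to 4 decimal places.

Heun on (x_1,x_2): k1 = f(x_n, state_n); k2 = f(x_n + h, state_n + h·k1); state_{n+1} = state_n + (h/2)·(k1 + k2).
0.700000: (-0.600000, -0.100000)
  k1 = (-0.590800, -0.060000)
  predictor → (-0.789056, -0.119200)
  k2 = (-0.775984, -0.094055)
  → (-0.818685, -0.124649)
1.020000: (-0.818685, -0.124649)
  k1 = (-0.804391, -0.102048)
  predictor → (-1.076091, -0.157304)
  k2 = (-1.053326, -0.169274)
  → (-1.115920, -0.168060)
(x_1(1.34), x_2(1.34)) ≈ (-1.1159, -0.1681)

-1.1159, -0.1681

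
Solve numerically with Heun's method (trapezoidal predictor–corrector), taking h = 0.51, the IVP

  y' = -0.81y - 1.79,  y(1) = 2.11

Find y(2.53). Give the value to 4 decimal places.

Heun: k1 = f(x_n, y_n); k2 = f(x_n + h, y_n + h·k1); y_{n+1} = y_n + (h/2)·(k1 + k2).
x=1.000000, y=2.110000:
  k1 = f(1.000000, 2.110000) = -3.499100
  k2 = f(1.510000, 0.325459) = -2.053622
  y ← 2.110000 + (0.51/2)·(-3.499100 + (-2.053622)) = 0.694056
x=1.510000, y=0.694056:
  k1 = f(1.510000, 0.694056) = -2.352185
  k2 = f(2.020000, -0.505559) = -1.380498
  y ← 0.694056 + (0.51/2)·(-2.352185 + (-1.380498)) = -0.257778
x=2.020000, y=-0.257778:
  k1 = f(2.020000, -0.257778) = -1.581200
  k2 = f(2.530000, -1.064190) = -0.928006
  y ← -0.257778 + (0.51/2)·(-1.581200 + (-0.928006)) = -0.897626
y(2.53) ≈ -0.8976

-0.8976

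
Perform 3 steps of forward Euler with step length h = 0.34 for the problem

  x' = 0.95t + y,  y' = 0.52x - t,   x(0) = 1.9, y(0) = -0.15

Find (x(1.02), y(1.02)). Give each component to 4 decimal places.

2.3767, 0.5235

Euler on (x,y): x_{n+1} = x_n + h·x', y_{n+1} = y_n + h·y'.
0.000000: (1.900000, -0.150000); f=(-0.150000, 0.988000) → (1.849000, 0.185920)
0.340000: (1.849000, 0.185920); f=(0.508920, 0.621480) → (2.022033, 0.397223)
0.680000: (2.022033, 0.397223); f=(1.043223, 0.371457) → (2.376729, 0.523519)
(x(1.02), y(1.02)) ≈ (2.3767, 0.5235)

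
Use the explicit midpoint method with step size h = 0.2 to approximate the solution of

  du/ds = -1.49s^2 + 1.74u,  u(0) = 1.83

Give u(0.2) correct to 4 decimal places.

Midpoint: k1 = f(s_n, u_n); k2 = f(s_n + h/2, u_n + (h/2)·k1); u_{n+1} = u_n + h·k2.
s=0.000000, u=1.830000:
  k1 = f(0.000000, 1.830000) = 3.184200
  k2 = f(0.100000, 2.148420) = 3.723351
  u ← 1.830000 + 0.2·3.723351 = 2.574670
u(0.2) ≈ 2.5747

2.5747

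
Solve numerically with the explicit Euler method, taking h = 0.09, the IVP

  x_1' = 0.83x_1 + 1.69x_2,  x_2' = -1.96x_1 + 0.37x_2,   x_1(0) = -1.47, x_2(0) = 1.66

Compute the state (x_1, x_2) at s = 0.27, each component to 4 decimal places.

Euler on (x_1,x_2): x_1_{n+1} = x_1_n + h·x_1', x_2_{n+1} = x_2_n + h·x_2'.
0.000000: (-1.470000, 1.660000); f=(1.585300, 3.495400) → (-1.327323, 1.974586)
0.090000: (-1.327323, 1.974586); f=(2.235372, 3.332150) → (-1.126139, 2.274479)
0.180000: (-1.126139, 2.274479); f=(2.909175, 3.048791) → (-0.864314, 2.548871)
(x_1(0.27), x_2(0.27)) ≈ (-0.8643, 2.5489)

-0.8643, 2.5489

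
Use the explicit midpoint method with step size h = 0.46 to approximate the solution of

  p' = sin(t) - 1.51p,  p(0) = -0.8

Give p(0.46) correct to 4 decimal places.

Midpoint: k1 = f(t_n, p_n); k2 = f(t_n + h/2, p_n + (h/2)·k1); p_{n+1} = p_n + h·k2.
t=0.000000, p=-0.800000:
  k1 = f(0.000000, -0.800000) = 1.208000
  k2 = f(0.230000, -0.522160) = 1.016439
  p ← -0.800000 + 0.46·1.016439 = -0.332438
p(0.46) ≈ -0.3324

-0.3324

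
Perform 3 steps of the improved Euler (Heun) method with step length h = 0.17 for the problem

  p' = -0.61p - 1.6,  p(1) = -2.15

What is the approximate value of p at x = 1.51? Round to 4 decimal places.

-2.2762

Heun: k1 = f(x_n, p_n); k2 = f(x_n + h, p_n + h·k1); p_{n+1} = p_n + (h/2)·(k1 + k2).
x=1.000000, p=-2.150000:
  k1 = f(1.000000, -2.150000) = -0.288500
  k2 = f(1.170000, -2.199045) = -0.258583
  p ← -2.150000 + (0.17/2)·(-0.288500 + (-0.258583)) = -2.196502
x=1.170000, p=-2.196502:
  k1 = f(1.170000, -2.196502) = -0.260134
  k2 = f(1.340000, -2.240725) = -0.233158
  p ← -2.196502 + (0.17/2)·(-0.260134 + (-0.233158)) = -2.238432
x=1.340000, p=-2.238432:
  k1 = f(1.340000, -2.238432) = -0.234557
  k2 = f(1.510000, -2.278306) = -0.210233
  p ← -2.238432 + (0.17/2)·(-0.234557 + (-0.210233)) = -2.276239
p(1.51) ≈ -2.2762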